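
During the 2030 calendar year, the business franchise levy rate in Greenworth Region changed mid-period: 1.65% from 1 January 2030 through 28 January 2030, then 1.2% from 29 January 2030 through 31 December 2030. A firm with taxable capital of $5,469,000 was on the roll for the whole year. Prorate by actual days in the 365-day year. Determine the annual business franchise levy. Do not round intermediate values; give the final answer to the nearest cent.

$67,515.93

1 January – 28 January 2030: 28 days at 1.65% → $5,469,000 × 1.65% × 28/365 = $6,922.4055
29 January – 31 December 2030: 337 days at 1.2% → $5,469,000 × 1.2% × 337/365 = $60,593.5233
Total = $67,515.9288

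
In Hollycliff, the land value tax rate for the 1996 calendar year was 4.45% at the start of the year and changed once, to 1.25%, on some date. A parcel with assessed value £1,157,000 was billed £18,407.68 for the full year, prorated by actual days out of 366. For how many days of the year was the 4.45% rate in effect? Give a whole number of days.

Let d = days at the first rate; then 366 − d days at the second rate.
£1,157,000 × [4.45%·d + 1.25%·(366−d)] / 366 = £18,407.68
Solving gives d = 39, so the new rate took effect on February 9, 1996.

39 days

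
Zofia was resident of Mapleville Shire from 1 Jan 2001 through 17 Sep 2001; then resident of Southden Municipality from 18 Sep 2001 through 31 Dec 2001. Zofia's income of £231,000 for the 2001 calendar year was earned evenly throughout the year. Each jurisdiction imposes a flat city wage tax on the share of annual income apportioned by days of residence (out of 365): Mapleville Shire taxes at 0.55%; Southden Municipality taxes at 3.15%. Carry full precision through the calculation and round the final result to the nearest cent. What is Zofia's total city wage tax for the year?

Mapleville Shire, 1 Jan – 17 Sep 2001: 260 days → £231,000 × 0.55% × 260/365 = £905.0137
Southden Municipality, 18 Sep – 31 Dec 2001: 105 days → £231,000 × 3.15% × 105/365 = £2,093.2397
Total = £2,998.2534

£2,998.25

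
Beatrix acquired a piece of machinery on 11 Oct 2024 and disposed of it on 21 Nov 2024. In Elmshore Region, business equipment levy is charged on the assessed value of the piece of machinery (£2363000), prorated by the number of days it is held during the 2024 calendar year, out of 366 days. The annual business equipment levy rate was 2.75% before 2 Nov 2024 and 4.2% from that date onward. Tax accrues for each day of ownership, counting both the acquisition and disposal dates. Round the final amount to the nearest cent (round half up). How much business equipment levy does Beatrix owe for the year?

£9329.33

11 Oct – 1 Nov 2024: 22 days at 2.75% → £2363000 × 2.75% × 22/366 = £3906.0519
2 Nov – 21 Nov 2024: 20 days at 4.2% → £2363000 × 4.2% × 20/366 = £5423.2787
Total = £9329.3306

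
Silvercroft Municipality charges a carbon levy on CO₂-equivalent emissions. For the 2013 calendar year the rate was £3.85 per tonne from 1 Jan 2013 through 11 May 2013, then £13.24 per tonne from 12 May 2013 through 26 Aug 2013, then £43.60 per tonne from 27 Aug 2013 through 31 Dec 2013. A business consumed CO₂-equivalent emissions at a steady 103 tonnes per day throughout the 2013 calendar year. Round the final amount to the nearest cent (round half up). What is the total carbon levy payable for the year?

1 Jan – 11 May 2013: 131 days × 103 tonnes/day = 13,493 tonnes at £3.85/tonne → £51,948.05
12 May – 26 Aug 2013: 107 days × 103 tonnes/day = 11,021 tonnes at £13.24/tonne → £145,918.04
27 Aug – 31 Dec 2013: 127 days × 103 tonnes/day = 13,081 tonnes at £43.60/tonne → £570,331.60

£768,197.69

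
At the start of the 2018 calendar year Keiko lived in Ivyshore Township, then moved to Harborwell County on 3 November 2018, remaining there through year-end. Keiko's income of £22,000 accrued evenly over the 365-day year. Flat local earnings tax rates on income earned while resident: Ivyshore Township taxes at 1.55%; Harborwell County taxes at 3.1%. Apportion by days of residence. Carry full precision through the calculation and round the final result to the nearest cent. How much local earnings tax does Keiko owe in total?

£396.12

Ivyshore Township, 1 January – 2 November 2018: 306 days → £22,000 × 1.55% × 306/365 = £285.8795
Harborwell County, 3 November – 31 December 2018: 59 days → £22,000 × 3.1% × 59/365 = £110.2411
Total = £396.1205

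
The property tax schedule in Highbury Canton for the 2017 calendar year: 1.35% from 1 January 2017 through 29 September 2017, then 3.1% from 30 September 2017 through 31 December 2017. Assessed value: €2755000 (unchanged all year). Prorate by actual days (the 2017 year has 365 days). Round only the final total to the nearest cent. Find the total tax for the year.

1 January – 29 September 2017: 272 days at 1.35% → €2755000 × 1.35% × 272/365 = €27716.0548
30 September – 31 December 2017: 93 days at 3.1% → €2755000 × 3.1% × 93/365 = €21760.7260
Total = €49476.7808

€49476.78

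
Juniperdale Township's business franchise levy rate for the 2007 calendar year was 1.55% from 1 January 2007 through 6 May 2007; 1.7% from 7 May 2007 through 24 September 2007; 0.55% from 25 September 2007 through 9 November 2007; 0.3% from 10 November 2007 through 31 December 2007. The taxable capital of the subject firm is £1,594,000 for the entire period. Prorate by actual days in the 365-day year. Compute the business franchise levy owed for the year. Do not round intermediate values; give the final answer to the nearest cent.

1 January – 6 May 2007: 126 days at 1.55% → £1,594,000 × 1.55% × 126/365 = £8,528.9918
7 May – 24 September 2007: 141 days at 1.7% → £1,594,000 × 1.7% × 141/365 = £10,467.9945
25 September – 9 November 2007: 46 days at 0.55% → £1,594,000 × 0.55% × 46/365 = £1,104.8822
10 November – 31 December 2007: 52 days at 0.3% → £1,594,000 × 0.3% × 52/365 = £681.2712
Total = £20,783.1397

£20,783.14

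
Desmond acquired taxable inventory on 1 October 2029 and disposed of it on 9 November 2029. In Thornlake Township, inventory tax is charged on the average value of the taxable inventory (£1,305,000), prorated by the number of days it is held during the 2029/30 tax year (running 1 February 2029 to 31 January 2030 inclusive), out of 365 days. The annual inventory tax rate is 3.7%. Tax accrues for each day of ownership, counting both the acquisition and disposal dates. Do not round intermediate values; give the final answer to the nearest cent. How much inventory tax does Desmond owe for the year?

£5,291.51

Days held (1 October – 9 November 2029): 40 out of 365
Tax = £1,305,000 × 3.7% × 40/365 = £5,291.5068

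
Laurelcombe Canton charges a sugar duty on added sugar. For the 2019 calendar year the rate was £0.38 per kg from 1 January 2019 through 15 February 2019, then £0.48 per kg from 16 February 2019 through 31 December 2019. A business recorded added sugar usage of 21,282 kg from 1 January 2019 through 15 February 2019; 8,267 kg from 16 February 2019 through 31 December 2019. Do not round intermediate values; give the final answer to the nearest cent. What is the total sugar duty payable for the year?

1 January – 15 February 2019: 21,282 kg at £0.38/kg → £8087.16
16 February – 31 December 2019: 8,267 kg at £0.48/kg → £3968.16

£12055.32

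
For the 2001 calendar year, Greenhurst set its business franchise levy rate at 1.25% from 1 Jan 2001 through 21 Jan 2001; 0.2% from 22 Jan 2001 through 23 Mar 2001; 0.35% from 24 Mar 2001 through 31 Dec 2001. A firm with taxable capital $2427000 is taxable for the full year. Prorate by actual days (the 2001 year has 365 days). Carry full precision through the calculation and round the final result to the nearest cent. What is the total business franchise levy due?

1 Jan – 21 Jan 2001: 21 days at 1.25% → $2427000 × 1.25% × 21/365 = $1745.4452
22 Jan – 23 Mar 2001: 61 days at 0.2% → $2427000 × 0.2% × 61/365 = $811.2164
24 Mar – 31 Dec 2001: 283 days at 0.35% → $2427000 × 0.35% × 283/365 = $6586.1466
Total = $9142.8082

$9142.81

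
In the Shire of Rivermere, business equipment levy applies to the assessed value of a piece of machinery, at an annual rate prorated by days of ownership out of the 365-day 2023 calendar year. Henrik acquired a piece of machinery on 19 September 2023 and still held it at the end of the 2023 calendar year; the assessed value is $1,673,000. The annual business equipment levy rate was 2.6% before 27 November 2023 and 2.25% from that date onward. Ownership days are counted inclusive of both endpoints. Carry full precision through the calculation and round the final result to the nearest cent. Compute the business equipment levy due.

$11,832.46

19 September – 26 November 2023: 69 days at 2.6% → $1,673,000 × 2.6% × 69/365 = $8,222.9096
27 November – 31 December 2023: 35 days at 2.25% → $1,673,000 × 2.25% × 35/365 = $3,609.5548
Total = $11,832.4644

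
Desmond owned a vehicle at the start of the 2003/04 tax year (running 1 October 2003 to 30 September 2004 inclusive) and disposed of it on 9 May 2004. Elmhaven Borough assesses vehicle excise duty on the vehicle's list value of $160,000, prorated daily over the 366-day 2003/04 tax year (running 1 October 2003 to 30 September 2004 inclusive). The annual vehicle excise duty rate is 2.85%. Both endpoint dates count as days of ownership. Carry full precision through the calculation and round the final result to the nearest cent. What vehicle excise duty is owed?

Days held (1 Oct 2003 – 9 May 2004): 222 out of 366
Tax = $160,000 × 2.85% × 222/366 = $2,765.9016

$2,765.90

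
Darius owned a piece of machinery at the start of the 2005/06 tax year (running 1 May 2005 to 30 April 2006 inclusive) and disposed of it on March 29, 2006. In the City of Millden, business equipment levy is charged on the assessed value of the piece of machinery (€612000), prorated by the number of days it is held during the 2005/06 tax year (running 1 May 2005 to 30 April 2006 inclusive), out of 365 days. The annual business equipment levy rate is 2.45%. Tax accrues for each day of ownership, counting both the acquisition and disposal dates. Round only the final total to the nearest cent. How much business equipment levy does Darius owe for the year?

Days held (May 1, 2005 – March 29, 2006): 333 out of 365
Tax = €612000 × 2.45% × 333/365 = €13679.4575

€13679.46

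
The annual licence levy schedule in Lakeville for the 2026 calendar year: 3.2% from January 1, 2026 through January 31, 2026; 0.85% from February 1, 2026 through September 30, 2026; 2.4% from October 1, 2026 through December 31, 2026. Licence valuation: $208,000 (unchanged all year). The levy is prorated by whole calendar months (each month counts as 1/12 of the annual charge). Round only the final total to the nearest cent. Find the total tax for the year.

January 1 – January 31, 2026: 1 month at 3.2% → $208,000 × 3.2% × 1/12 = $554.6667
February 1 – September 30, 2026: 8 months at 0.85% → $208,000 × 0.85% × 8/12 = $1,178.6667
October 1 – December 31, 2026: 3 months at 2.4% → $208,000 × 2.4% × 3/12 = $1,248.0000
Total = $2,981.3333

$2,981.33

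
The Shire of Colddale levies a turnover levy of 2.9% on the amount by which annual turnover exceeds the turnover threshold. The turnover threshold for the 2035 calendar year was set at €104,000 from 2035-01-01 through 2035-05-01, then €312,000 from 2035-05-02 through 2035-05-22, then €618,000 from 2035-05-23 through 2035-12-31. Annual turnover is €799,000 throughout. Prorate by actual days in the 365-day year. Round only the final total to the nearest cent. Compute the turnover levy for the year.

€10,701.00

2035-01-01 to 2035-05-01: 121 days, exemption €104,000 → (€799,000 − €104,000) × 2.9% × 121/365 = €6,681.5205
2035-05-02 to 2035-05-22: 21 days, exemption €312,000 → (€799,000 − €312,000) × 2.9% × 21/365 = €812.5562
2035-05-23 to 2035-12-31: 223 days, exemption €618,000 → (€799,000 − €618,000) × 2.9% × 223/365 = €3,206.9233
Total = €10,701.0000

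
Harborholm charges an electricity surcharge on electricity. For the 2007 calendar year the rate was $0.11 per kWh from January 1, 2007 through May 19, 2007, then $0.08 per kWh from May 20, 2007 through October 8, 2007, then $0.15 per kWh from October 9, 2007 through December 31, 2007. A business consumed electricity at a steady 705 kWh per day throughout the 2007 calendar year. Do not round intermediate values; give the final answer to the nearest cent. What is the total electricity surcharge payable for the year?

$27,671.25

January 1 – May 19, 2007: 139 days × 705 kWh/day = 97,995 kWh at $0.11/kWh → $10,779.45
May 20 – October 8, 2007: 142 days × 705 kWh/day = 100,110 kWh at $0.08/kWh → $8,008.80
October 9 – December 31, 2007: 84 days × 705 kWh/day = 59,220 kWh at $0.15/kWh → $8,883.00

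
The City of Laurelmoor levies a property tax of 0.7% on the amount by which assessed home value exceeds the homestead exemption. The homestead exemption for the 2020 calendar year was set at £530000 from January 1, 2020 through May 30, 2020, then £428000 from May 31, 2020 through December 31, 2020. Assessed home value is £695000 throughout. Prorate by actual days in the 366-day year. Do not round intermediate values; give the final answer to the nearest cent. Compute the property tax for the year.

January 1 – May 30, 2020: 151 days, exemption £530000 → (£695000 − £530000) × 0.7% × 151/366 = £476.5164
May 31 – December 31, 2020: 215 days, exemption £428000 → (£695000 − £428000) × 0.7% × 215/366 = £1097.9098
Total = £1574.4262

£1574.43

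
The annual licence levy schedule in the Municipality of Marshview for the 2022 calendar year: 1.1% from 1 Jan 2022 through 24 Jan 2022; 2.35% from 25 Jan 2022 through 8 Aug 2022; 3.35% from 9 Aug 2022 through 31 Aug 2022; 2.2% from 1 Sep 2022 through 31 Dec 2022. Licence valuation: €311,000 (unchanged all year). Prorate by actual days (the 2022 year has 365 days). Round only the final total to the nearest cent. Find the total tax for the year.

1 Jan – 24 Jan 2022: 24 days at 1.1% → €311,000 × 1.1% × 24/365 = €224.9425
25 Jan – 8 Aug 2022: 196 days at 2.35% → €311,000 × 2.35% × 196/365 = €3,924.5644
9 Aug – 31 Aug 2022: 23 days at 3.35% → €311,000 × 3.35% × 23/365 = €656.5082
1 Sep – 31 Dec 2022: 122 days at 2.2% → €311,000 × 2.2% × 122/365 = €2,286.9151
Total = €7,092.9301

€7,092.93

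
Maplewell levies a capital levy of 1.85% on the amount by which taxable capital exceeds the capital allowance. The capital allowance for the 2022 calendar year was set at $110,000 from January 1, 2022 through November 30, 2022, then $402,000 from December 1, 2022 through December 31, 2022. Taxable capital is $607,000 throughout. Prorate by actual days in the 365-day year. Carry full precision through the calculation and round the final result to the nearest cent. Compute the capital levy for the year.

$8,735.70

January 1 – November 30, 2022: 334 days, exemption $110,000 → ($607,000 − $110,000) × 1.85% × 334/365 = $8,413.5973
December 1 – December 31, 2022: 31 days, exemption $402,000 → ($607,000 − $402,000) × 1.85% × 31/365 = $322.1027
Total = $8,735.7000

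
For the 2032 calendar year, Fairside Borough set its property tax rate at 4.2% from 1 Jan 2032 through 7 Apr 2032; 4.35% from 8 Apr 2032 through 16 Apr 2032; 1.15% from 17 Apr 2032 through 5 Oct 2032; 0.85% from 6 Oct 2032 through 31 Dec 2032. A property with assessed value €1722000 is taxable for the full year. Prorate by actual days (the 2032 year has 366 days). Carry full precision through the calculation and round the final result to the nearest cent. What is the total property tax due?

€33993.03

1 Jan – 7 Apr 2032: 98 days at 4.2% → €1722000 × 4.2% × 98/366 = €19365.4426
8 Apr – 16 Apr 2032: 9 days at 4.35% → €1722000 × 4.35% × 9/366 = €1841.9754
17 Apr – 5 Oct 2032: 172 days at 1.15% → €1722000 × 1.15% × 172/366 = €9306.3279
6 Oct – 31 Dec 2032: 87 days at 0.85% → €1722000 × 0.85% × 87/366 = €3479.2869
Total = €33993.0328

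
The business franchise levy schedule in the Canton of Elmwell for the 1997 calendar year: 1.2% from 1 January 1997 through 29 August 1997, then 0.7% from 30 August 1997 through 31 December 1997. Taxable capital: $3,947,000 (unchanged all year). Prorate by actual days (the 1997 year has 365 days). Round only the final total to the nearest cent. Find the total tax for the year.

1 January – 29 August 1997: 241 days at 1.2% → $3,947,000 × 1.2% × 241/365 = $31,273.2164
30 August – 31 December 1997: 124 days at 0.7% → $3,947,000 × 0.7% × 124/365 = $9,386.2904
Total = $40,659.5068

$40,659.51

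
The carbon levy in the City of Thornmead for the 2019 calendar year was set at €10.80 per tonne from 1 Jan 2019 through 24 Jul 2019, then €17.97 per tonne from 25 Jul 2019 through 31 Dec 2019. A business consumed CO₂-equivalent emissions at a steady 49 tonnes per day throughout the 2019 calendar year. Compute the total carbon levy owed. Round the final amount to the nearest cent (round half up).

1 Jan – 24 Jul 2019: 205 days × 49 tonnes/day = 10,045 tonnes at €10.80/tonne → €108,486.00
25 Jul – 31 Dec 2019: 160 days × 49 tonnes/day = 7,840 tonnes at €17.97/tonne → €140,884.80

€249,370.80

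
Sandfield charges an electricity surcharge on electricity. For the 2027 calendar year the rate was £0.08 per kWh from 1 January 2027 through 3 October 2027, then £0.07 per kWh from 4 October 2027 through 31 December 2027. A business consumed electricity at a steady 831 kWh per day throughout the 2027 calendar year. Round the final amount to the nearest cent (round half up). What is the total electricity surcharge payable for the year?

£23,525.61

1 January – 3 October 2027: 276 days × 831 kWh/day = 229,356 kWh at £0.08/kWh → £18,348.48
4 October – 31 December 2027: 89 days × 831 kWh/day = 73,959 kWh at £0.07/kWh → £5,177.13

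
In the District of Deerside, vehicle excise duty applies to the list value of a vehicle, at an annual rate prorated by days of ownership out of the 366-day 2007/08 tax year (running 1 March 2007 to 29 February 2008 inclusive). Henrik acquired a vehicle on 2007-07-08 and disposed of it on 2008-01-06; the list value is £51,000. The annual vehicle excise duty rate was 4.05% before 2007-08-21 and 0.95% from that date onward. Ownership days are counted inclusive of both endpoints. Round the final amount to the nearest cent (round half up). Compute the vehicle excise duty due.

2007-07-08 to 2007-08-20: 44 days at 4.05% → £51,000 × 4.05% × 44/366 = £248.3115
2007-08-21 to 2008-01-06: 139 days at 0.95% → £51,000 × 0.95% × 139/366 = £184.0041
Total = £432.3156

£432.32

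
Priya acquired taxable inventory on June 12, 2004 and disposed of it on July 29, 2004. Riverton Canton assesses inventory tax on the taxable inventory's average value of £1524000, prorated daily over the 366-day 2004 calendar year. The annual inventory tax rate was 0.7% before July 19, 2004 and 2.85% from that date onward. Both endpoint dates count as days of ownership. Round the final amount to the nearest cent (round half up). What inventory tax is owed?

£2383.85

June 12 – July 18, 2004: 37 days at 0.7% → £1524000 × 0.7% × 37/366 = £1078.4590
July 19 – July 29, 2004: 11 days at 2.85% → £1524000 × 2.85% × 11/366 = £1305.3934
Total = £2383.8525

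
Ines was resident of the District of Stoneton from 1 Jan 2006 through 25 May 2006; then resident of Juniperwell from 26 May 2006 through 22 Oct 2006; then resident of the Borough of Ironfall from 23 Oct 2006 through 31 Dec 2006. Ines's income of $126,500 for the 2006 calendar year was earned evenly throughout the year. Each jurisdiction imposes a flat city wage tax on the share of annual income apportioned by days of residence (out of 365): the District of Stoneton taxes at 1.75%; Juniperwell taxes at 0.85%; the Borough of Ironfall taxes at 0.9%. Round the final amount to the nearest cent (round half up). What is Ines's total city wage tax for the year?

$1,539.66

The District of Stoneton, 1 Jan – 25 May 2006: 145 days → $126,500 × 1.75% × 145/365 = $879.4349
Juniperwell, 26 May – 22 Oct 2006: 150 days → $126,500 × 0.85% × 150/365 = $441.8836
The Borough of Ironfall, 23 Oct – 31 Dec 2006: 70 days → $126,500 × 0.9% × 70/365 = $218.3425
Total = $1,539.6610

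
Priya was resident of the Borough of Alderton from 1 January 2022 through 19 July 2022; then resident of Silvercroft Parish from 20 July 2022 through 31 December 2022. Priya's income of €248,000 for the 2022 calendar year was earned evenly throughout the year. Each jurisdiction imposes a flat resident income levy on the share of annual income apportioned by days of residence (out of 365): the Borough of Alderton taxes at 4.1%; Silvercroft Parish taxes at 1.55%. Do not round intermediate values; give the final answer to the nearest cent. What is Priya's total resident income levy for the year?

The Borough of Alderton, 1 January – 19 July 2022: 200 days → €248,000 × 4.1% × 200/365 = €5,571.5068
Silvercroft Parish, 20 July – 31 December 2022: 165 days → €248,000 × 1.55% × 165/365 = €1,737.6986
Total = €7,309.2055

€7,309.21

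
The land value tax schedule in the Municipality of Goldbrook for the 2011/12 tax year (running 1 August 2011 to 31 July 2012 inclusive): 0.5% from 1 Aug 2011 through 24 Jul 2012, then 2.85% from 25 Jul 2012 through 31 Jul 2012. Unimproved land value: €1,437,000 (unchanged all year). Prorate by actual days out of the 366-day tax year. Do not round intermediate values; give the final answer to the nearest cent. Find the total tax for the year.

1 Aug 2011 – 24 Jul 2012: 359 days at 0.5% → €1,437,000 × 0.5% × 359/366 = €7,047.5820
25 Jul – 31 Jul 2012: 7 days at 2.85% → €1,437,000 × 2.85% × 7/366 = €783.2828
Total = €7,830.8648

€7,830.86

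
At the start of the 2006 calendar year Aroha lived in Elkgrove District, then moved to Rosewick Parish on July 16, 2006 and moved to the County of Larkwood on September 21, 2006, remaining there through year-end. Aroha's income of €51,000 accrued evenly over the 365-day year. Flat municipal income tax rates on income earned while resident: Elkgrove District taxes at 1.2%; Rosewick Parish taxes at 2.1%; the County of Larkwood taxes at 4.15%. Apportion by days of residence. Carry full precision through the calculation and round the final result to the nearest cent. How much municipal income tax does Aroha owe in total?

Elkgrove District, January 1 – July 15, 2006: 196 days → €51,000 × 1.2% × 196/365 = €328.6356
Rosewick Parish, July 16 – September 20, 2006: 67 days → €51,000 × 2.1% × 67/365 = €196.5945
The County of Larkwood, September 21 – December 31, 2006: 102 days → €51,000 × 4.15% × 102/365 = €591.4603
Total = €1,116.6904

€1,116.69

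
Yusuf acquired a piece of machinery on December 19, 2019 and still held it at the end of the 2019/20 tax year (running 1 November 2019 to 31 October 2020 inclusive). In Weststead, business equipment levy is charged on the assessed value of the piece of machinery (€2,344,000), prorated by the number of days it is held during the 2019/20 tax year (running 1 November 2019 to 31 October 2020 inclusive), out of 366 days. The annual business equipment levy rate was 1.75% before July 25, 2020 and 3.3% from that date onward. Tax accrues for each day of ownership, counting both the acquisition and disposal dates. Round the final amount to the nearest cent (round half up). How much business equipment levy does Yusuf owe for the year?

December 19, 2019 – July 24, 2020: 219 days at 1.75% → €2,344,000 × 1.75% × 219/366 = €24,544.7541
July 25 – October 31, 2020: 99 days at 3.3% → €2,344,000 × 3.3% × 99/366 = €20,923.0820
Total = €45,467.8361

€45,467.84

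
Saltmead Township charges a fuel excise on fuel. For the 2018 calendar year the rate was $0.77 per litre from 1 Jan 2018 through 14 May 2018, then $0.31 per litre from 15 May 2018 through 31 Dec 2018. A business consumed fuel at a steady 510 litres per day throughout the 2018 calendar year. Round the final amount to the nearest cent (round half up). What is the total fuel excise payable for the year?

$89,142.90

1 Jan – 14 May 2018: 134 days × 510 litres/day = 68,340 litres at $0.77/litre → $52,621.80
15 May – 31 Dec 2018: 231 days × 510 litres/day = 117,810 litres at $0.31/litre → $36,521.10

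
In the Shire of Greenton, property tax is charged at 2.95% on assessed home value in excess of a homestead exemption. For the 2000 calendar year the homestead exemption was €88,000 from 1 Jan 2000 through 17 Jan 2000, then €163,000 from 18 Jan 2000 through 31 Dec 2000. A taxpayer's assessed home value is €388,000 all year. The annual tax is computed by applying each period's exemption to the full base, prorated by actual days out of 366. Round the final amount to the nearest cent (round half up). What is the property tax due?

1 Jan – 17 Jan 2000: 17 days, exemption €88,000 → (€388,000 − €88,000) × 2.95% × 17/366 = €411.0656
18 Jan – 31 Dec 2000: 349 days, exemption €163,000 → (€388,000 − €163,000) × 2.95% × 349/366 = €6,329.2008
Total = €6,740.2664

€6,740.27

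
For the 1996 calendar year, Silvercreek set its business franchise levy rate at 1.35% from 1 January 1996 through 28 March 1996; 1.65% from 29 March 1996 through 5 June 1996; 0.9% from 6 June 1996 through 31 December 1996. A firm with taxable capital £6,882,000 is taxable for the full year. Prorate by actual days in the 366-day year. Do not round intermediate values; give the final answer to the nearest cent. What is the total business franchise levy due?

1 January – 28 March 1996: 88 days at 1.35% → £6,882,000 × 1.35% × 88/366 = £22,338.2951
29 March – 5 June 1996: 69 days at 1.65% → £6,882,000 × 1.65% × 69/366 = £21,407.5328
6 June – 31 December 1996: 209 days at 0.9% → £6,882,000 × 0.9% × 209/366 = £35,368.9672
Total = £79,114.7951

£79,114.80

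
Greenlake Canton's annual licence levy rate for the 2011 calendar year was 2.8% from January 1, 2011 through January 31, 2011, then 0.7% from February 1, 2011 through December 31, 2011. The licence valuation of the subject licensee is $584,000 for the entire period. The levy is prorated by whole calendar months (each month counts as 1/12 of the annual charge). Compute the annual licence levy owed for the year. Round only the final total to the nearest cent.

January 1 – January 31, 2011: 1 month at 2.8% → $584,000 × 2.8% × 1/12 = $1,362.6667
February 1 – December 31, 2011: 11 months at 0.7% → $584,000 × 0.7% × 11/12 = $3,747.3333
Total = $5,110.0000

$5,110.00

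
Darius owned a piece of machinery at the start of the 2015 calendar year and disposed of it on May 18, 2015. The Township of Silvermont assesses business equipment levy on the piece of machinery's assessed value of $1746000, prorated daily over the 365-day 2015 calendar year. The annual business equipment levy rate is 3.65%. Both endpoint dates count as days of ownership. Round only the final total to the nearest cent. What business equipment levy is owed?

Days held (January 1 – May 18, 2015): 138 out of 365
Tax = $1746000 × 3.65% × 138/365 = $24094.8000

$24094.80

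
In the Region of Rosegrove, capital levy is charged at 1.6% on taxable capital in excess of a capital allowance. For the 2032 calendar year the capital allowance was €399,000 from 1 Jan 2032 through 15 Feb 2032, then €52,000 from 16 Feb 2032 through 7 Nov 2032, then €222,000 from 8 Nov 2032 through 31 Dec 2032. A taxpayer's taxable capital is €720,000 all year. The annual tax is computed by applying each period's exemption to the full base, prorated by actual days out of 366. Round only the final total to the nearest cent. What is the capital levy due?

1 Jan – 15 Feb 2032: 46 days, exemption €399,000 → (€720,000 − €399,000) × 1.6% × 46/366 = €645.5082
16 Feb – 7 Nov 2032: 266 days, exemption €52,000 → (€720,000 − €52,000) × 1.6% × 266/366 = €7,767.7814
8 Nov – 31 Dec 2032: 54 days, exemption €222,000 → (€720,000 − €222,000) × 1.6% × 54/366 = €1,175.6066
Total = €9,588.8962

€9,588.90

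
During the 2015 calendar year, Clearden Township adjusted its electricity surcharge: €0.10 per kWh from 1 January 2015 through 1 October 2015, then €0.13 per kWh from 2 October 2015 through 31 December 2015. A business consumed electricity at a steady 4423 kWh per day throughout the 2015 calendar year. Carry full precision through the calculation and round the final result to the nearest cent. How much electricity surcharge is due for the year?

€173,514.29

1 January – 1 October 2015: 274 days × 4423 kWh/day = 1,211,902 kWh at €0.10/kWh → €121,190.20
2 October – 31 December 2015: 91 days × 4423 kWh/day = 402,493 kWh at €0.13/kWh → €52,324.09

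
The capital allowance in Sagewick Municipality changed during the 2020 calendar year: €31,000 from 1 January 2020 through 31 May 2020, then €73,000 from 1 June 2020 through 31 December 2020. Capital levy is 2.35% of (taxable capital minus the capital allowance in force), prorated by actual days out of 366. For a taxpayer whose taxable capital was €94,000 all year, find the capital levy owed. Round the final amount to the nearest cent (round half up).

€903.40

1 January – 31 May 2020: 152 days, exemption €31,000 → (€94,000 − €31,000) × 2.35% × 152/366 = €614.8525
1 June – 31 December 2020: 214 days, exemption €73,000 → (€94,000 − €73,000) × 2.35% × 214/366 = €288.5492
Total = €903.4016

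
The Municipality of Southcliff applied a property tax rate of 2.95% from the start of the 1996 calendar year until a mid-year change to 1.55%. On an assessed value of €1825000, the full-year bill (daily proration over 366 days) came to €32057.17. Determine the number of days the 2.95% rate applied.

54 days

Let d = days at the first rate; then 366 − d days at the second rate.
€1825000 × [2.95%·d + 1.55%·(366−d)] / 366 = €32057.17
Solving gives d = 54, so the new rate took effect on 24 Feb 1996.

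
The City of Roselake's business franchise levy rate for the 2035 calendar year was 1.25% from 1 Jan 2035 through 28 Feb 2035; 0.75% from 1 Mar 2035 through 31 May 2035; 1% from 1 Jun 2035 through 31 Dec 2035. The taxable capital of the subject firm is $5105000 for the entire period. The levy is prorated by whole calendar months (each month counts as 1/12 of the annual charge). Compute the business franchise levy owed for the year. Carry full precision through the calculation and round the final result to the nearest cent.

$49986.46

1 Jan – 28 Feb 2035: 2 months at 1.25% → $5105000 × 1.25% × 2/12 = $10635.4167
1 Mar – 31 May 2035: 3 months at 0.75% → $5105000 × 0.75% × 3/12 = $9571.8750
1 Jun – 31 Dec 2035: 7 months at 1% → $5105000 × 1% × 7/12 = $29779.1667
Total = $49986.4583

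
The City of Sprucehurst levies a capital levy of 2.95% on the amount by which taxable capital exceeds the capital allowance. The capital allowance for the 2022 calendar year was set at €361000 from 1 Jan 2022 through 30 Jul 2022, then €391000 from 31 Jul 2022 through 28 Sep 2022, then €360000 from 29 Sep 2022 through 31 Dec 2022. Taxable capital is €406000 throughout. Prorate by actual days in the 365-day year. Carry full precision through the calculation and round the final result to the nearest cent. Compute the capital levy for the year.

1 Jan – 30 Jul 2022: 211 days, exemption €361000 → (€406000 − €361000) × 2.95% × 211/365 = €767.4041
31 Jul – 28 Sep 2022: 60 days, exemption €391000 → (€406000 − €391000) × 2.95% × 60/365 = €72.7397
29 Sep – 31 Dec 2022: 94 days, exemption €360000 → (€406000 − €360000) × 2.95% × 94/365 = €349.4740
Total = €1189.6178

€1189.62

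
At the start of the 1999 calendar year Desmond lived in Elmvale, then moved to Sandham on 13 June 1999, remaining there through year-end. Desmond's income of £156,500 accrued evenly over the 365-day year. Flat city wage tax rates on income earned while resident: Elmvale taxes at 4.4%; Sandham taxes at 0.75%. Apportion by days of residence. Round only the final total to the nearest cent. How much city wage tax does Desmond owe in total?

Elmvale, 1 January – 12 June 1999: 163 days → £156,500 × 4.4% × 163/365 = £3,075.1178
Sandham, 13 June – 31 December 1999: 202 days → £156,500 × 0.75% × 202/365 = £649.5822
Total = £3,724.7000

£3,724.70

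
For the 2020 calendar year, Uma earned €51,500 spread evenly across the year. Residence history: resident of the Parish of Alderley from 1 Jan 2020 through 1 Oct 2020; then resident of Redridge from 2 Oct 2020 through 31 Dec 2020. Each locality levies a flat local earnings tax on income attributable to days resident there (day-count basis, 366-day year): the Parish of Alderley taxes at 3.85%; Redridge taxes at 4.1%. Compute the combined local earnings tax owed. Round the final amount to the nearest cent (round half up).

€2,014.76

The Parish of Alderley, 1 Jan – 1 Oct 2020: 275 days → €51,500 × 3.85% × 275/366 = €1,489.7712
Redridge, 2 Oct – 31 Dec 2020: 91 days → €51,500 × 4.1% × 91/366 = €524.9904
Total = €2,014.7616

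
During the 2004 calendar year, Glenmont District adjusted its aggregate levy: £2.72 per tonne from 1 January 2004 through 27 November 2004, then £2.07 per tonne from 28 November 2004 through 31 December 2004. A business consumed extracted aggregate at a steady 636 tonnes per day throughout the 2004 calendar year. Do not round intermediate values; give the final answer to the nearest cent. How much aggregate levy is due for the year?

£619,095.12

1 January – 27 November 2004: 332 days × 636 tonnes/day = 211,152 tonnes at £2.72/tonne → £574,333.44
28 November – 31 December 2004: 34 days × 636 tonnes/day = 21,624 tonnes at £2.07/tonne → £44,761.68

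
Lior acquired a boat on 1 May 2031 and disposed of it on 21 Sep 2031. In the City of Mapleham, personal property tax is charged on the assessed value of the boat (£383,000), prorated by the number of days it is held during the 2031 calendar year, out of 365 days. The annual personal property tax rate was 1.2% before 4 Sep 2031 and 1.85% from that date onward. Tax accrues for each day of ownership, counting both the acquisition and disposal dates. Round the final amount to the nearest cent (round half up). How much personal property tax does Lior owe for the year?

£1,935.99

1 May – 3 Sep 2031: 126 days at 1.2% → £383,000 × 1.2% × 126/365 = £1,586.5644
4 Sep – 21 Sep 2031: 18 days at 1.85% → £383,000 × 1.85% × 18/365 = £349.4219
Total = £1,935.9863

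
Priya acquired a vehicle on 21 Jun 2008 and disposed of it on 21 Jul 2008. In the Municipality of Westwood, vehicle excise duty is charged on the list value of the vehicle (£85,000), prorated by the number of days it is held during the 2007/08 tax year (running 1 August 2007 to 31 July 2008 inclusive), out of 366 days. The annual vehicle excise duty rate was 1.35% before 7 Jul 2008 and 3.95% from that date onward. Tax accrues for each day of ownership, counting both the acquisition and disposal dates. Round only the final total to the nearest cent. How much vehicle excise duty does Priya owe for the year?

£187.77

21 Jun – 6 Jul 2008: 16 days at 1.35% → £85,000 × 1.35% × 16/366 = £50.1639
7 Jul – 21 Jul 2008: 15 days at 3.95% → £85,000 × 3.95% × 15/366 = £137.6025
Total = £187.7664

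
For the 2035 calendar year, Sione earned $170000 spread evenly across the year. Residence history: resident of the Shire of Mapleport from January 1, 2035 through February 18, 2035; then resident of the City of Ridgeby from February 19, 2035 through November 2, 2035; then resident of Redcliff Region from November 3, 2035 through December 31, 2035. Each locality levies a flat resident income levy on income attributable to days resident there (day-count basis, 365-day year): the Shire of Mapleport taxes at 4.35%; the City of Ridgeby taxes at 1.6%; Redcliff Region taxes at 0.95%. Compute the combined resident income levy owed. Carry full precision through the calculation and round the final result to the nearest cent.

$3168.99

The Shire of Mapleport, January 1 – February 18, 2035: 49 days → $170000 × 4.35% × 49/365 = $992.7534
The City of Ridgeby, February 19 – November 2, 2035: 257 days → $170000 × 1.6% × 257/365 = $1915.1781
Redcliff Region, November 3 – December 31, 2035: 59 days → $170000 × 0.95% × 59/365 = $261.0548
Total = $3168.9863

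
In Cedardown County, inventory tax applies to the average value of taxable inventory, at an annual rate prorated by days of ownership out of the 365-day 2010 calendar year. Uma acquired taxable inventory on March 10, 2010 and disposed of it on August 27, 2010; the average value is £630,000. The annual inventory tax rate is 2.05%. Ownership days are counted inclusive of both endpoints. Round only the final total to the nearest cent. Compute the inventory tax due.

£6,050.59

Days held (March 10 – August 27, 2010): 171 out of 365
Tax = £630,000 × 2.05% × 171/365 = £6,050.5890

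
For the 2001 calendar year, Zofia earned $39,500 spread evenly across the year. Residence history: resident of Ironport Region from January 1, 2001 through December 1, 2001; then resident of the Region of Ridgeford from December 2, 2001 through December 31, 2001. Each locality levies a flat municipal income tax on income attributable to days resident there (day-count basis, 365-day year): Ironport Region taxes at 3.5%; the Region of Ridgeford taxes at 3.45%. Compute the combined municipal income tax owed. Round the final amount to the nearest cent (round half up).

$1,380.88

Ironport Region, January 1 – December 1, 2001: 335 days → $39,500 × 3.5% × 335/365 = $1,268.8699
The Region of Ridgeford, December 2 – December 31, 2001: 30 days → $39,500 × 3.45% × 30/365 = $112.0068
Total = $1,380.8767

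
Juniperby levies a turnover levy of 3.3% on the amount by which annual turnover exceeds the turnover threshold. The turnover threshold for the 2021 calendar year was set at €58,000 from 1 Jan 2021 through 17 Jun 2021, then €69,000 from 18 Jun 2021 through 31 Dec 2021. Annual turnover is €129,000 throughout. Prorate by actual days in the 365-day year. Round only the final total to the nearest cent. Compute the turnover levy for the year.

1 Jan – 17 Jun 2021: 168 days, exemption €58,000 → (€129,000 − €58,000) × 3.3% × 168/365 = €1,078.4219
18 Jun – 31 Dec 2021: 197 days, exemption €69,000 → (€129,000 − €69,000) × 3.3% × 197/365 = €1,068.6575
Total = €2,147.0795

€2,147.08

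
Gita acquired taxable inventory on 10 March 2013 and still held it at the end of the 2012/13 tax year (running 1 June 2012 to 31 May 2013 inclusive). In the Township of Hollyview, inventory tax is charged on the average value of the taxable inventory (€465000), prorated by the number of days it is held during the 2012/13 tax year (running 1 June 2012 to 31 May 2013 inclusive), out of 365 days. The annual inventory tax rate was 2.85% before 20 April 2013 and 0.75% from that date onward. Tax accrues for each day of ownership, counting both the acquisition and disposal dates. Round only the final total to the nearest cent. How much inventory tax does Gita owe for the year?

€1889.94

10 March – 19 April 2013: 41 days at 2.85% → €465000 × 2.85% × 41/365 = €1488.6370
20 April – 31 May 2013: 42 days at 0.75% → €465000 × 0.75% × 42/365 = €401.3014
Total = €1889.9384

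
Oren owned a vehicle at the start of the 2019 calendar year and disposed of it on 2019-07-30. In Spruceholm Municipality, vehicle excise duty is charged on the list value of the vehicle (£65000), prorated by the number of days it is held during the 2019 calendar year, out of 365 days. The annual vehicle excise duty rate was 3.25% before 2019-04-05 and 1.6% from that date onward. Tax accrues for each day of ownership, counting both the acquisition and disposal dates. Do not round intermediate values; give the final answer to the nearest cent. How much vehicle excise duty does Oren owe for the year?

£877.41

2019-01-01 to 2019-04-04: 94 days at 3.25% → £65000 × 3.25% × 94/365 = £544.0411
2019-04-05 to 2019-07-30: 117 days at 1.6% → £65000 × 1.6% × 117/365 = £333.3699
Total = £877.4110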